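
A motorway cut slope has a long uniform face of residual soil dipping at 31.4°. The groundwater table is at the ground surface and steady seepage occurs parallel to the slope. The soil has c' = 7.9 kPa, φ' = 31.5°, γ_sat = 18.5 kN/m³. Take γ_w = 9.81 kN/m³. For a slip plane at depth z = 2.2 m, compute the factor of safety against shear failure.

With seepage parallel to the slope and the water table at the surface, the effective normal stress on the slip plane uses the buoyant unit weight γ' = γ_sat − γ_w while the driving shear stress uses γ_sat:
FS = [c' + γ' z cos²β tanφ'] / [γ_sat z sinβ cosβ]
γ' = 18.5 − 9.81 = 8.69 kN/m³
Numerator = 7.9 + 8.69·2.2·cos²31.4°·tan31.5° = 7.9 + 8.69·2.2·0.7285·0.6128 = 16.435 kPa
Denominator = 18.5·2.2·sin31.4°·cos31.4° = 18.5·2.2·0.5210·0.8536 = 18.100 kPa
FS = 16.435 / 18.100 = 0.908

FS = 0.91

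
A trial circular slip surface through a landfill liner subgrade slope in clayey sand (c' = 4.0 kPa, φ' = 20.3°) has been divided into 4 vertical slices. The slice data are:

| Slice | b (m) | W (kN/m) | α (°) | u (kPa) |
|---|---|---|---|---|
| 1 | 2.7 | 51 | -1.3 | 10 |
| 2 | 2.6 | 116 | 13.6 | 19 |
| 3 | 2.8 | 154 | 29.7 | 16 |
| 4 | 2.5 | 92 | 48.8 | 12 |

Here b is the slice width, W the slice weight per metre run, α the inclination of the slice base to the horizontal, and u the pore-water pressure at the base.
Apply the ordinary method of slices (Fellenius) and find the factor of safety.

FS = 0.68

Ordinary method of slices: FS = Σ[c'·Δl_i + (W_i cosα_i − u_i·Δl_i)·tanφ'] / Σ W_i sinα_i, with Δl_i = b_i / cosα_i.
Slice 1: Δl = 2.7/cos(-1.3°) = 2.701 m; N'_1 = 51·cos(-1.3°) − 10·2.701 = 24.0; c'Δl = 10.80; W sinα = -1.2
Slice 2: Δl = 2.6/cos13.6° = 2.675 m; N'_2 = 116·cos13.6° − 19·2.675 = 61.9; c'Δl = 10.70; W sinα = 27.3
Slice 3: Δl = 2.8/cos29.7° = 3.223 m; N'_3 = 154·cos29.7° − 16·3.223 = 82.2; c'Δl = 12.89; W sinα = 76.3
Slice 4: Δl = 2.5/cos48.8° = 3.795 m; N'_4 = 92·cos48.8° − 12·3.795 = 15.1; c'Δl = 15.18; W sinα = 69.2
Σc'Δl = 49.6 kN/m; ΣN' = 183.2 kN/m; ΣW sinα = 171.6 kN/m
Resisting = 49.6 + 183.2·tan20.3° = 49.6 + 67.7 = 117.3 kN/m
FS = 117.3 / 171.6 = 0.684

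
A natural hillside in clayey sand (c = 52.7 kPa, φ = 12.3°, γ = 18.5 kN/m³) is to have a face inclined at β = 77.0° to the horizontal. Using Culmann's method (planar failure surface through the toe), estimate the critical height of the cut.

H_c = 18.94 m

Culmann's analysis gives the critical failure plane at α_cr = (β + φ)/2 = (77.0 + 12.3)/2 = 44.6°, and the critical height
H_c = (4c/γ) · sinβ cosφ / [1 − cos(β − φ)]
    = (4·52.7/18.5) · sin77.0°·cos12.3° / [1 − cos(64.7°)]
    = 11.395 · 0.9744·0.9770 / [1 − 0.4274]
    = 11.395 · 0.9520 / 0.5726
    = 18.94 m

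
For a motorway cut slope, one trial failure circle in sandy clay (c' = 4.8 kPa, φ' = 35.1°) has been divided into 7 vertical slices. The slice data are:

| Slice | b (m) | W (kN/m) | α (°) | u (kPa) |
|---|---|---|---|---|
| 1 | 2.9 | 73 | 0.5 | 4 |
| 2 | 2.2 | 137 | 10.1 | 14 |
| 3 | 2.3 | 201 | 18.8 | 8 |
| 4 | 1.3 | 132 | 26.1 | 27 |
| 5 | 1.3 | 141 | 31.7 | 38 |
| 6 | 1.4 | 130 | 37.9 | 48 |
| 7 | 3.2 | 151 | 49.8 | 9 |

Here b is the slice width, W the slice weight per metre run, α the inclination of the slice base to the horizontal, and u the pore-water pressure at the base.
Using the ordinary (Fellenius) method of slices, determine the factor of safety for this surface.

FS = 1.12

Ordinary method of slices: FS = Σ[c'·Δl_i + (W_i cosα_i − u_i·Δl_i)·tanφ'] / Σ W_i sinα_i, with Δl_i = b_i / cosα_i.
Slice 1: Δl = 2.9/cos0.5° = 2.900 m; N'_1 = 73·cos0.5° − 4·2.900 = 61.4; c'Δl = 13.92; W sinα = 0.6
Slice 2: Δl = 2.2/cos10.1° = 2.235 m; N'_2 = 137·cos10.1° − 14·2.235 = 103.6; c'Δl = 10.73; W sinα = 24.0
Slice 3: Δl = 2.3/cos18.8° = 2.430 m; N'_3 = 201·cos18.8° − 8·2.430 = 170.8; c'Δl = 11.66; W sinα = 64.8
Slice 4: Δl = 1.3/cos26.1° = 1.448 m; N'_4 = 132·cos26.1° − 27·1.448 = 79.5; c'Δl = 6.95; W sinα = 58.1
Slice 5: Δl = 1.3/cos31.7° = 1.528 m; N'_5 = 141·cos31.7° − 38·1.528 = 61.9; c'Δl = 7.33; W sinα = 74.1
Slice 6: Δl = 1.4/cos37.9° = 1.774 m; N'_6 = 130·cos37.9° − 48·1.774 = 17.4; c'Δl = 8.52; W sinα = 79.9
Slice 7: Δl = 3.2/cos49.8° = 4.958 m; N'_7 = 151·cos49.8° − 9·4.958 = 52.8; c'Δl = 23.80; W sinα = 115.3
Σc'Δl = 82.9 kN/m; ΣN' = 547.4 kN/m; ΣW sinα = 416.8 kN/m
Resisting = 82.9 + 547.4·tan35.1° = 82.9 + 384.8 = 467.7 kN/m
FS = 467.7 / 416.8 = 1.122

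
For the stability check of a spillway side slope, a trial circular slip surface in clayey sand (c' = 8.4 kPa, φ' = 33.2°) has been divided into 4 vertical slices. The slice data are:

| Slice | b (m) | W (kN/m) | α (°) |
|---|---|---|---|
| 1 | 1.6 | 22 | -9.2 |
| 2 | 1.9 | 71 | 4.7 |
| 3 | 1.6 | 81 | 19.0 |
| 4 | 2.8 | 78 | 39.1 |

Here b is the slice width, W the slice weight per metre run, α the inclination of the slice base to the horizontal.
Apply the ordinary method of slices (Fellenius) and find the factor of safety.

FS = 2.88

Ordinary method of slices: FS = Σ[c'·Δl_i + (W_i cosα_i)·tanφ'] / Σ W_i sinα_i, with Δl_i = b_i / cosα_i.
Slice 1: Δl = 1.6/cos(-9.2°) = 1.621 m; N'_1 = 22·cos(-9.2°) = 21.7; c'Δl = 13.62; W sinα = -3.5
Slice 2: Δl = 1.9/cos4.7° = 1.906 m; N'_2 = 71·cos4.7° = 70.8; c'Δl = 16.01; W sinα = 5.8
Slice 3: Δl = 1.6/cos19.0° = 1.692 m; N'_3 = 81·cos19.0° = 76.6; c'Δl = 14.21; W sinα = 26.4
Slice 4: Δl = 2.8/cos39.1° = 3.608 m; N'_4 = 78·cos39.1° = 60.5; c'Δl = 30.31; W sinα = 49.2
Σc'Δl = 74.2 kN/m; ΣN' = 229.6 kN/m; ΣW sinα = 77.9 kN/m
Resisting = 74.2 + 229.6·tan33.2° = 74.2 + 150.2 = 224.4 kN/m
FS = 224.4 / 77.9 = 2.882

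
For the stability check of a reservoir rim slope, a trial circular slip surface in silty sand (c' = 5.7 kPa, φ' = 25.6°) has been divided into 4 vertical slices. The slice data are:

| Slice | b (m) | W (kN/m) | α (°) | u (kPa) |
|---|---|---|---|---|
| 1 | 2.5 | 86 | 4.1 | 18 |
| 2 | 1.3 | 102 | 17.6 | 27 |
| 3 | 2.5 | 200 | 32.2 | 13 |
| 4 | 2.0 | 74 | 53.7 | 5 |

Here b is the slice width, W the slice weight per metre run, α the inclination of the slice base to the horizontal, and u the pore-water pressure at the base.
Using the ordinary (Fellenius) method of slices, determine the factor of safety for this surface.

FS = 0.90

Ordinary method of slices: FS = Σ[c'·Δl_i + (W_i cosα_i − u_i·Δl_i)·tanφ'] / Σ W_i sinα_i, with Δl_i = b_i / cosα_i.
Slice 1: Δl = 2.5/cos4.1° = 2.506 m; N'_1 = 86·cos4.1° − 18·2.506 = 40.7; c'Δl = 14.29; W sinα = 6.1
Slice 2: Δl = 1.3/cos17.6° = 1.364 m; N'_2 = 102·cos17.6° − 27·1.364 = 60.4; c'Δl = 7.77; W sinα = 30.8
Slice 3: Δl = 2.5/cos32.2° = 2.954 m; N'_3 = 200·cos32.2° − 13·2.954 = 130.8; c'Δl = 16.84; W sinα = 106.6
Slice 4: Δl = 2.0/cos53.7° = 3.378 m; N'_4 = 74·cos53.7° − 5·3.378 = 26.9; c'Δl = 19.26; W sinα = 59.6
Σc'Δl = 58.2 kN/m; ΣN' = 258.8 kN/m; ΣW sinα = 203.2 kN/m
Resisting = 58.2 + 258.8·tan25.6° = 58.2 + 124.0 = 182.2 kN/m
FS = 182.2 / 203.2 = 0.896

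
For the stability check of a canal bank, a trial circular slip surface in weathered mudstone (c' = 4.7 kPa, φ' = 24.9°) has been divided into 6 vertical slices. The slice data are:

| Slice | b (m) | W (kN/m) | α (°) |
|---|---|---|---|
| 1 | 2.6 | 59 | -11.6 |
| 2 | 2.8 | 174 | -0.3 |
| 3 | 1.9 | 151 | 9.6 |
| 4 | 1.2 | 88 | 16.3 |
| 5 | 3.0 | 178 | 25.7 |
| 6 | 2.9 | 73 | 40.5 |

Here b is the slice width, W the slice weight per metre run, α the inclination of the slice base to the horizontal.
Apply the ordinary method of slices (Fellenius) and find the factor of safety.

Ordinary method of slices: FS = Σ[c'·Δl_i + (W_i cosα_i)·tanφ'] / Σ W_i sinα_i, with Δl_i = b_i / cosα_i.
Slice 1: Δl = 2.6/cos(-11.6°) = 2.654 m; N'_1 = 59·cos(-11.6°) = 57.8; c'Δl = 12.47; W sinα = -11.9
Slice 2: Δl = 2.8/cos(-0.3°) = 2.800 m; N'_2 = 174·cos(-0.3°) = 174.0; c'Δl = 13.16; W sinα = -0.9
Slice 3: Δl = 1.9/cos9.6° = 1.927 m; N'_3 = 151·cos9.6° = 148.9; c'Δl = 9.06; W sinα = 25.2
Slice 4: Δl = 1.2/cos16.3° = 1.250 m; N'_4 = 88·cos16.3° = 84.5; c'Δl = 5.88; W sinα = 24.7
Slice 5: Δl = 3.0/cos25.7° = 3.329 m; N'_5 = 178·cos25.7° = 160.4; c'Δl = 15.65; W sinα = 77.2
Slice 6: Δl = 2.9/cos40.5° = 3.814 m; N'_6 = 73·cos40.5° = 55.5; c'Δl = 17.92; W sinα = 47.4
Σc'Δl = 74.1 kN/m; ΣN' = 681.0 kN/m; ΣW sinα = 161.7 kN/m
Resisting = 74.1 + 681.0·tan24.9° = 74.1 + 316.1 = 390.3 kN/m
FS = 390.3 / 161.7 = 2.413

FS = 2.41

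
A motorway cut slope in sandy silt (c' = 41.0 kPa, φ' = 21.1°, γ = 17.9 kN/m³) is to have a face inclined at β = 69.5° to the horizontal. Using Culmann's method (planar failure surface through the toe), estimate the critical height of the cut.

Culmann's analysis gives the critical failure plane at α_cr = (β + φ')/2 = (69.5 + 21.1)/2 = 45.3°, and the critical height
H_c = (4c'/γ) · sinβ cosφ' / [1 − cos(β − φ')]
    = (4·41.0/17.9) · sin69.5°·cos21.1° / [1 − cos(48.4°)]
    = 9.162 · 0.9367·0.9330 / [1 − 0.6639]
    = 9.162 · 0.8739 / 0.3361
    = 23.82 m

H_c = 23.82 m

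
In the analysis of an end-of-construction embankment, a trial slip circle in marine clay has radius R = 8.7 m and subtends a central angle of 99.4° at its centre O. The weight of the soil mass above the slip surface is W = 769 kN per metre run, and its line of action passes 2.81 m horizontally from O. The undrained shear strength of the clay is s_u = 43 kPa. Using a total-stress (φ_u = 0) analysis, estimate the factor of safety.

FS = 2.61

Taking moments about the centre O, the resisting moment is provided by the undrained shear strength acting along the arc:
Arc length L_a = R·θ = 8.7·(99.4°·π/180) = 8.7·1.7349 = 15.09 m
M_R = s_u·L_a·R = 43·15.09·8.7 = 5646.4 kN·m/m
M_D = W·d = 769·2.81 = 2160.9 kN·m/m
FS = M_R / M_D = 5646.4 / 2160.9 = 2.613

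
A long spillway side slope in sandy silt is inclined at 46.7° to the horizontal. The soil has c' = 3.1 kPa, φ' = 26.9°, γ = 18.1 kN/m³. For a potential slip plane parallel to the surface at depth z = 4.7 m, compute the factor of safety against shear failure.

For an infinite slope with a slip plane parallel to the surface (no pore pressure): FS = [c' + γz cos²β tanφ'] / [γz sinβ cosβ].
γz = 18.1·4.7 = 85.07 kN/m²
Numerator = 3.1 + 85.07·cos²46.7°·tan26.9° = 3.1 + 85.07·0.4703·0.5073 = 23.399 kPa
Denominator = 85.07·sin46.7°·cos46.7° = 85.07·0.7278·0.6858 = 42.460 kPa
FS = 23.399 / 42.460 = 0.551

FS = 0.55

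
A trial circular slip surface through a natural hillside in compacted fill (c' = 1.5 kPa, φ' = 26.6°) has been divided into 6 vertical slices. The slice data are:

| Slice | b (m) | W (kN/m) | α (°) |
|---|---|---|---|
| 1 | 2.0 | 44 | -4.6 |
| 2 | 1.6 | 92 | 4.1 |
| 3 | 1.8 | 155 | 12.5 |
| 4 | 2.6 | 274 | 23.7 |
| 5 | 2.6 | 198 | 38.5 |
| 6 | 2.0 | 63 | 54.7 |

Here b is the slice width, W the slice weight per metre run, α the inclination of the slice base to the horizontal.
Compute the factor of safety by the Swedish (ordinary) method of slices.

Ordinary method of slices: FS = Σ[c'·Δl_i + (W_i cosα_i)·tanφ'] / Σ W_i sinα_i, with Δl_i = b_i / cosα_i.
Slice 1: Δl = 2.0/cos(-4.6°) = 2.006 m; N'_1 = 44·cos(-4.6°) = 43.9; c'Δl = 3.01; W sinα = -3.5
Slice 2: Δl = 1.6/cos4.1° = 1.604 m; N'_2 = 92·cos4.1° = 91.8; c'Δl = 2.41; W sinα = 6.6
Slice 3: Δl = 1.8/cos12.5° = 1.844 m; N'_3 = 155·cos12.5° = 151.3; c'Δl = 2.77; W sinα = 33.5
Slice 4: Δl = 2.6/cos23.7° = 2.839 m; N'_4 = 274·cos23.7° = 250.9; c'Δl = 4.26; W sinα = 110.1
Slice 5: Δl = 2.6/cos38.5° = 3.322 m; N'_5 = 198·cos38.5° = 155.0; c'Δl = 4.98; W sinα = 123.3
Slice 6: Δl = 2.0/cos54.7° = 3.461 m; N'_6 = 63·cos54.7° = 36.4; c'Δl = 5.19; W sinα = 51.4
Σc'Δl = 22.6 kN/m; ΣN' = 729.2 kN/m; ΣW sinα = 321.4 kN/m
Resisting = 22.6 + 729.2·tan26.6° = 22.6 + 365.2 = 387.8 kN/m
FS = 387.8 / 321.4 = 1.206

FS = 1.21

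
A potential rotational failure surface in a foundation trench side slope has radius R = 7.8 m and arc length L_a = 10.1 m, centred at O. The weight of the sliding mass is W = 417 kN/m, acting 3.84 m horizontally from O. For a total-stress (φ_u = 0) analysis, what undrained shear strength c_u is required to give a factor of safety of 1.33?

c_u = 27.0 kPa

FS = c_u·L_a·R / (W·d), so c_u = FS·W·d / (L_a·R).
c_u = 1.33·417·3.84 / (10.10·7.8) = 2129.7 / 78.78 = 27.03 kPa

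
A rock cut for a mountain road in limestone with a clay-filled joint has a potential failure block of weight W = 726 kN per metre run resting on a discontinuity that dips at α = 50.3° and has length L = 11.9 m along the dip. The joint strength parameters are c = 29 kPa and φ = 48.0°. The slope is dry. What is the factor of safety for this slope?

Resolving the block weight along and normal to the plane and applying the Mohr–Coulomb strength on the joint:
N' = W cosα = 726·cos50.3° = 463.7 kN/m
Driving force T = W sinα = 726·sin50.3° = 558.6 kN/m
Resisting force R = c·L + N'·tanφ = 29·11.9 + 463.7·tan48.0° = 345.1 + 515.0 = 860.1 kN/m
FS = R / T = 860.1 / 558.6 = 1.540

FS = 1.54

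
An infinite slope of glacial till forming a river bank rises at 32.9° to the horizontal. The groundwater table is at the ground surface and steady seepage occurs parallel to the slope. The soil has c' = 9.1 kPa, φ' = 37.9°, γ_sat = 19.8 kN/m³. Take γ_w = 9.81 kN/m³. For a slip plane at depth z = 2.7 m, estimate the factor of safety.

With seepage parallel to the slope and the water table at the surface, the effective normal stress on the slip plane uses the buoyant unit weight γ' = γ_sat − γ_w while the driving shear stress uses γ_sat:
FS = [c' + γ' z cos²β tanφ'] / [γ_sat z sinβ cosβ]
γ' = 19.8 − 9.81 = 9.99 kN/m³
Numerator = 9.1 + 9.99·2.7·cos²32.9°·tan37.9° = 9.1 + 9.99·2.7·0.7050·0.7785 = 23.903 kPa
Denominator = 19.8·2.7·sin32.9°·cos32.9° = 19.8·2.7·0.5432·0.8396 = 24.381 kPa
FS = 23.903 / 24.381 = 0.980

FS = 0.98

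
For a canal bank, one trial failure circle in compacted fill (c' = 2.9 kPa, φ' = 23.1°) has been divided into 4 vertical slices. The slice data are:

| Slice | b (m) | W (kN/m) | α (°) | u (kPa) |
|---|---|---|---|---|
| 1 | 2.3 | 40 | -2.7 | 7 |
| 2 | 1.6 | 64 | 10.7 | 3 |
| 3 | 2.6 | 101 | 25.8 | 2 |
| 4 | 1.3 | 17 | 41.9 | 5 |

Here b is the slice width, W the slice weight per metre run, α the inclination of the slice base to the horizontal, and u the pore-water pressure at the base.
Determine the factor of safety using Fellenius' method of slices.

FS = 1.50

Ordinary method of slices: FS = Σ[c'·Δl_i + (W_i cosα_i − u_i·Δl_i)·tanφ'] / Σ W_i sinα_i, with Δl_i = b_i / cosα_i.
Slice 1: Δl = 2.3/cos(-2.7°) = 2.303 m; N'_1 = 40·cos(-2.7°) − 7·2.303 = 23.8; c'Δl = 6.68; W sinα = -1.9
Slice 2: Δl = 1.6/cos10.7° = 1.628 m; N'_2 = 64·cos10.7° − 3·1.628 = 58.0; c'Δl = 4.72; W sinα = 11.9
Slice 3: Δl = 2.6/cos25.8° = 2.888 m; N'_3 = 101·cos25.8° − 2·2.888 = 85.2; c'Δl = 8.37; W sinα = 44.0
Slice 4: Δl = 1.3/cos41.9° = 1.747 m; N'_4 = 17·cos41.9° − 5·1.747 = 3.9; c'Δl = 5.07; W sinα = 11.4
Σc'Δl = 24.8 kN/m; ΣN' = 170.9 kN/m; ΣW sinα = 65.3 kN/m
Resisting = 24.8 + 170.9·tan23.1° = 24.8 + 72.9 = 97.7 kN/m
FS = 97.7 / 65.3 = 1.497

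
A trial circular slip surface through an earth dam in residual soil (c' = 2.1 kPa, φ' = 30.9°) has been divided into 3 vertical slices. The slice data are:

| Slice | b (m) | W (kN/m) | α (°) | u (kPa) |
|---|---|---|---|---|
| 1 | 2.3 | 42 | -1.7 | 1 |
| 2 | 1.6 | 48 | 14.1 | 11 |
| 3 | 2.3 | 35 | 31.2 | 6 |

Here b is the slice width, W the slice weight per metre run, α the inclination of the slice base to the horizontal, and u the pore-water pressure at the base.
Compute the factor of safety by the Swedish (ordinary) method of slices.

Ordinary method of slices: FS = Σ[c'·Δl_i + (W_i cosα_i − u_i·Δl_i)·tanφ'] / Σ W_i sinα_i, with Δl_i = b_i / cosα_i.
Slice 1: Δl = 2.3/cos(-1.7°) = 2.301 m; N'_1 = 42·cos(-1.7°) − 1·2.301 = 39.7; c'Δl = 4.83; W sinα = -1.2
Slice 2: Δl = 1.6/cos14.1° = 1.650 m; N'_2 = 48·cos14.1° − 11·1.650 = 28.4; c'Δl = 3.46; W sinα = 11.7
Slice 3: Δl = 2.3/cos31.2° = 2.689 m; N'_3 = 35·cos31.2° − 6·2.689 = 13.8; c'Δl = 5.65; W sinα = 18.1
Σc'Δl = 13.9 kN/m; ΣN' = 81.9 kN/m; ΣW sinα = 28.6 kN/m
Resisting = 13.9 + 81.9·tan30.9° = 13.9 + 49.0 = 63.0 kN/m
FS = 63.0 / 28.6 = 2.203

FS = 2.20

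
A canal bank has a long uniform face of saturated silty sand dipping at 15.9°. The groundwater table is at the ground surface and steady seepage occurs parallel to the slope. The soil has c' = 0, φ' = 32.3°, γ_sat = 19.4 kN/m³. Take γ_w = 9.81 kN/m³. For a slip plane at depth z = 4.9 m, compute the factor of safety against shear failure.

With seepage parallel to the slope and the water table at the surface, the effective normal stress on the slip plane uses the buoyant unit weight γ' = γ_sat − γ_w while the driving shear stress uses γ_sat:
FS = [c' + γ' z cos²β tanφ'] / [γ_sat z sinβ cosβ]
(For c' = 0 this reduces to FS = (γ'/γ_sat)·tanφ'/tanβ.)
γ' = 19.4 − 9.81 = 9.59 kN/m³
Numerator = 0.0 + 9.59·4.9·cos²15.9°·tan32.3° = 0.0 + 9.59·4.9·0.9249·0.6322 = 27.477 kPa
Denominator = 19.4·4.9·sin15.9°·cos15.9° = 19.4·4.9·0.2740·0.9617 = 25.046 kPa
FS = 27.477 / 25.046 = 1.097

FS = 1.10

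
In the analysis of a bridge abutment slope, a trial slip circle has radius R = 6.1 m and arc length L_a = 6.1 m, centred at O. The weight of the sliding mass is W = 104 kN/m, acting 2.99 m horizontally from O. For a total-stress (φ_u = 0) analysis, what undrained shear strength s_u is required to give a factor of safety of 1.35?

FS = s_u·L_a·R / (W·d), so s_u = FS·W·d / (L_a·R).
s_u = 1.35·104·2.99 / (6.10·6.1) = 419.8 / 37.21 = 11.28 kPa

s_u = 11.3 kPa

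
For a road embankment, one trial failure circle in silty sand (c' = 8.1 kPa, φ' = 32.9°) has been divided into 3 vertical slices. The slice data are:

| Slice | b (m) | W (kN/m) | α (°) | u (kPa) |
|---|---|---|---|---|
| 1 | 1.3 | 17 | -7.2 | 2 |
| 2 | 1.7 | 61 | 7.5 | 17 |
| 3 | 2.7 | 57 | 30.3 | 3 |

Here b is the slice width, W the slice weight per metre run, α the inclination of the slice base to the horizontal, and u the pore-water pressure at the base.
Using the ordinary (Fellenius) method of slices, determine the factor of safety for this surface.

Ordinary method of slices: FS = Σ[c'·Δl_i + (W_i cosα_i − u_i·Δl_i)·tanφ'] / Σ W_i sinα_i, with Δl_i = b_i / cosα_i.
Slice 1: Δl = 1.3/cos(-7.2°) = 1.310 m; N'_1 = 17·cos(-7.2°) − 2·1.310 = 14.2; c'Δl = 10.61; W sinα = -2.1
Slice 2: Δl = 1.7/cos7.5° = 1.715 m; N'_2 = 61·cos7.5° − 17·1.715 = 31.3; c'Δl = 13.89; W sinα = 8.0
Slice 3: Δl = 2.7/cos30.3° = 3.127 m; N'_3 = 57·cos30.3° − 3·3.127 = 39.8; c'Δl = 25.33; W sinα = 28.8
Σc'Δl = 49.8 kN/m; ΣN' = 85.4 kN/m; ΣW sinα = 34.6 kN/m
Resisting = 49.8 + 85.4·tan32.9° = 49.8 + 55.3 = 105.1 kN/m
FS = 105.1 / 34.6 = 3.038

FS = 3.04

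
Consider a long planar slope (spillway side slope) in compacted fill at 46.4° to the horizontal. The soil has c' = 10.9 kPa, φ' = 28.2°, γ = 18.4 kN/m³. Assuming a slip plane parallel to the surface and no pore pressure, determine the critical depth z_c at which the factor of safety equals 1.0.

Setting FS = 1.00 in FS = [c' + γz cos²β tanφ'] / [γz sinβ cosβ] and solving for z:
z = c' / [γ cosβ (FS·sinβ − cosβ·tanφ')]
  = 10.9 / [18.4·cos46.4°·(1.00·sin46.4° − cos46.4°·tan28.2°)]
  = 10.9 / [18.4·0.6896·(1.00·0.7242 − 0.6896·0.5362)]
  = 10.9 / 4.4970 = 2.424 m

z_c = 2.42 m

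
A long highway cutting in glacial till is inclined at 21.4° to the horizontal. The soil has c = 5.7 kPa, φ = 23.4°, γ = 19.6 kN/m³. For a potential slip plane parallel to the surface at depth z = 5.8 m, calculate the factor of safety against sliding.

For an infinite slope with a slip plane parallel to the surface (no pore pressure): FS = [c + γz cos²β tanφ] / [γz sinβ cosβ].
γz = 19.6·5.8 = 113.68 kN/m²
Numerator = 5.7 + 113.68·cos²21.4°·tan23.4° = 5.7 + 113.68·0.8669·0.4327 = 48.344 kPa
Denominator = 113.68·sin21.4°·cos21.4° = 113.68·0.3649·0.9311 = 38.619 kPa
FS = 48.344 / 38.619 = 1.252

FS = 1.25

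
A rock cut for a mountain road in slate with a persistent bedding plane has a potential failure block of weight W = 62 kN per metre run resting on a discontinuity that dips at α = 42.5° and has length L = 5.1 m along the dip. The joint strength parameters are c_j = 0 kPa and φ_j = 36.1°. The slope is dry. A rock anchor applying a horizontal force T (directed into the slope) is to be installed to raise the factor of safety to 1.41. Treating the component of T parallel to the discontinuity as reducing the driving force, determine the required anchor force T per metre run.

Resolving forces along and normal to the sliding plane, with the horizontal anchor force T adding T·sinα to the effective normal force and T·cosα acting up the plane against the driving force:
FS = [c_jL + (W cosα + T sinα) tanφ_j] / [W sinα − T cosα]
Without the anchor: N' = 45.7 kN/m, driving T_d = 41.9 kN/m, resisting R = 0·5.1 + 45.7·tan36.1° = 33.3 kN/m, FS = 0.80.
Setting FS = 1.41 and solving for T:
1.41·(41.9 − T cos42.5°) = 33.3 + T sin42.5°·tan36.1°
T·(sin42.5°·tan36.1° + 1.41·cos42.5°) = 1.41·41.9 − 33.3
T·(0.6756·0.7292 + 1.41·0.7373) = 59.1 − 33.3 = 25.7
T·1.5322 = 25.7
T = 16.8 kN/m

T = 17 kN/m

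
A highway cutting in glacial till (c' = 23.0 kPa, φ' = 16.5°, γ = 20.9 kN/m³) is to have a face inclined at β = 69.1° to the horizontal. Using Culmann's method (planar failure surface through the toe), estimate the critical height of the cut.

Culmann's analysis gives the critical failure plane at α_cr = (β + φ')/2 = (69.1 + 16.5)/2 = 42.8°, and the critical height
H_c = (4c'/γ) · sinβ cosφ' / [1 − cos(β − φ')]
    = (4·23.0/20.9) · sin69.1°·cos16.5° / [1 − cos(52.6°)]
    = 4.402 · 0.9342·0.9588 / [1 − 0.6074]
    = 4.402 · 0.8957 / 0.3926
    = 10.04 m

H_c = 10.04 m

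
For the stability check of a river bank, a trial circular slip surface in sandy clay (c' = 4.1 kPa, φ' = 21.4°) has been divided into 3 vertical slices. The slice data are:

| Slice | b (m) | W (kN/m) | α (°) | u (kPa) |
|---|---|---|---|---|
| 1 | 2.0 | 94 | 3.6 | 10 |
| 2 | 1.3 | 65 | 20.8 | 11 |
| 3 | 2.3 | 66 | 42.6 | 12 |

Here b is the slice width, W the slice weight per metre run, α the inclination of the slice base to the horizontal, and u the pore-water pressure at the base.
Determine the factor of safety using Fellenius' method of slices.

Ordinary method of slices: FS = Σ[c'·Δl_i + (W_i cosα_i − u_i·Δl_i)·tanφ'] / Σ W_i sinα_i, with Δl_i = b_i / cosα_i.
Slice 1: Δl = 2.0/cos3.6° = 2.004 m; N'_1 = 94·cos3.6° − 10·2.004 = 73.8; c'Δl = 8.22; W sinα = 5.9
Slice 2: Δl = 1.3/cos20.8° = 1.391 m; N'_2 = 65·cos20.8° − 11·1.391 = 45.5; c'Δl = 5.70; W sinα = 23.1
Slice 3: Δl = 2.3/cos42.6° = 3.125 m; N'_3 = 66·cos42.6° − 12·3.125 = 11.1; c'Δl = 12.81; W sinα = 44.7
Σc'Δl = 26.7 kN/m; ΣN' = 130.3 kN/m; ΣW sinα = 73.7 kN/m
Resisting = 26.7 + 130.3·tan21.4° = 26.7 + 51.1 = 77.8 kN/m
FS = 77.8 / 73.7 = 1.056

FS = 1.06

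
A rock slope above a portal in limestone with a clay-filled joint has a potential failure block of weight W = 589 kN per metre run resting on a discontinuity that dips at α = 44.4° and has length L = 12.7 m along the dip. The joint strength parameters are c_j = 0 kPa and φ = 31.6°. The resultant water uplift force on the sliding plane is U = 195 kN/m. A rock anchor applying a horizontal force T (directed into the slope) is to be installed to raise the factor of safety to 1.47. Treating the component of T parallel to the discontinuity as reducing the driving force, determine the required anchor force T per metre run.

Resolving forces along and normal to the sliding plane, with the horizontal anchor force T adding T·sinα to the effective normal force and T·cosα acting up the plane against the driving force:
FS = [c_jL + (W cosα − U + T sinα) tanφ] / [W sinα − T cosα]
Without the anchor: N' = 225.8 kN/m, driving T_d = 412.1 kN/m, resisting R = 0·12.7 + 225.8·tan31.6° = 138.9 kN/m, FS = 0.34.
Setting FS = 1.47 and solving for T:
1.47·(412.1 − T cos44.4°) = 138.9 + T sin44.4°·tan31.6°
T·(sin44.4°·tan31.6° + 1.47·cos44.4°) = 1.47·412.1 − 138.9
T·(0.6997·0.6152 + 1.47·0.7145) = 605.8 − 138.9 = 466.9
T·1.4807 = 466.9
T = 315.3 kN/m

T = 315 kN/m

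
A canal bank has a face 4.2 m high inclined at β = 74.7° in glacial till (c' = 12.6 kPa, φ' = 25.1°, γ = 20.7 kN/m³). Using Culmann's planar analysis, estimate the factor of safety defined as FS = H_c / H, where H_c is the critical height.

H_c = (4c'/γ) · sinβ cosφ' / [1 − cos(β − φ')]
    = (4·12.6/20.7) · sin74.7°·cos25.1° / [1 − cos49.6°]
    = 2.435 · 0.8735 / 0.3519 = 6.04 m
FS = H_c / H = 6.04 / 4.2 = 1.439

FS = 1.44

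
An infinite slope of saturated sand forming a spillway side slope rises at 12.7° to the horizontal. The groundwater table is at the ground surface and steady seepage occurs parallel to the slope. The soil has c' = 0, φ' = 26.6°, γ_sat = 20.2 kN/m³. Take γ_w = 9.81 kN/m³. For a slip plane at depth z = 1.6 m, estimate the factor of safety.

With seepage parallel to the slope and the water table at the surface, the effective normal stress on the slip plane uses the buoyant unit weight γ' = γ_sat − γ_w while the driving shear stress uses γ_sat:
FS = [c' + γ' z cos²β tanφ'] / [γ_sat z sinβ cosβ]
(For c' = 0 this reduces to FS = (γ'/γ_sat)·tanφ'/tanβ.)
γ' = 20.2 − 9.81 = 10.39 kN/m³
Numerator = 0.0 + 10.39·1.6·cos²12.7°·tan26.6° = 0.0 + 10.39·1.6·0.9517·0.5008 = 7.922 kPa
Denominator = 20.2·1.6·sin12.7°·cos12.7° = 20.2·1.6·0.2198·0.9755 = 6.932 kPa
FS = 7.922 / 6.932 = 1.143

FS = 1.14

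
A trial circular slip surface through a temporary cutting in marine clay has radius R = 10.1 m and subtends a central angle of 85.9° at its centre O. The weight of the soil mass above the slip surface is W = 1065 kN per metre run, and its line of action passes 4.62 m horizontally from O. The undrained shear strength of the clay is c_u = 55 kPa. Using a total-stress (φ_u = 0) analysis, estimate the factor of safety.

Taking moments about the centre O, the resisting moment is provided by the undrained shear strength acting along the arc:
Arc length L_a = R·θ = 10.1·(85.9°·π/180) = 10.1·1.4992 = 15.14 m
M_R = c_u·L_a·R = 55·15.14·10.1 = 8411.5 kN·m/m
M_D = W·d = 1065·4.62 = 4920.3 kN·m/m
FS = M_R / M_D = 8411.5 / 4920.3 = 1.710

FS = 1.71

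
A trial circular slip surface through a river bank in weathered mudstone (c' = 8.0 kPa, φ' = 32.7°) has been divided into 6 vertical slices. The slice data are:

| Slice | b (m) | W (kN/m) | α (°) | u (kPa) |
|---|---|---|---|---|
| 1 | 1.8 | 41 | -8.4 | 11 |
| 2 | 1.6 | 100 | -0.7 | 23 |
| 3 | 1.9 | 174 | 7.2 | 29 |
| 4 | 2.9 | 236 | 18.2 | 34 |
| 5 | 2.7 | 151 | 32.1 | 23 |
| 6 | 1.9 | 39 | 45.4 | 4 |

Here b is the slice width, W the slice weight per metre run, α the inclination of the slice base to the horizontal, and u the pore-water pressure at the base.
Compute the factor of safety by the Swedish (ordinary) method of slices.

Ordinary method of slices: FS = Σ[c'·Δl_i + (W_i cosα_i − u_i·Δl_i)·tanφ'] / Σ W_i sinα_i, with Δl_i = b_i / cosα_i.
Slice 1: Δl = 1.8/cos(-8.4°) = 1.820 m; N'_1 = 41·cos(-8.4°) − 11·1.820 = 20.5; c'Δl = 14.56; W sinα = -6.0
Slice 2: Δl = 1.6/cos(-0.7°) = 1.600 m; N'_2 = 100·cos(-0.7°) − 23·1.600 = 63.2; c'Δl = 12.80; W sinα = -1.2
Slice 3: Δl = 1.9/cos7.2° = 1.915 m; N'_3 = 174·cos7.2° − 29·1.915 = 117.1; c'Δl = 15.32; W sinα = 21.8
Slice 4: Δl = 2.9/cos18.2° = 3.053 m; N'_4 = 236·cos18.2° − 34·3.053 = 120.4; c'Δl = 24.42; W sinα = 73.7
Slice 5: Δl = 2.7/cos32.1° = 3.187 m; N'_5 = 151·cos32.1° − 23·3.187 = 54.6; c'Δl = 25.50; W sinα = 80.2
Slice 6: Δl = 1.9/cos45.4° = 2.706 m; N'_6 = 39·cos45.4° − 4·2.706 = 16.6; c'Δl = 21.65; W sinα = 27.8
Σc'Δl = 114.2 kN/m; ΣN' = 392.4 kN/m; ΣW sinα = 196.3 kN/m
Resisting = 114.2 + 392.4·tan32.7° = 114.2 + 251.9 = 366.2 kN/m
FS = 366.2 / 196.3 = 1.865

FS = 1.87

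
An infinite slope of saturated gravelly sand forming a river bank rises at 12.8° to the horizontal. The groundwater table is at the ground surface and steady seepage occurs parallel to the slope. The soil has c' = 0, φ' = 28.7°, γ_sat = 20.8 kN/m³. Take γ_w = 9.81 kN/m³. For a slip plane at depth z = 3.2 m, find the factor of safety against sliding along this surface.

With seepage parallel to the slope and the water table at the surface, the effective normal stress on the slip plane uses the buoyant unit weight γ' = γ_sat − γ_w while the driving shear stress uses γ_sat:
FS = [c' + γ' z cos²β tanφ'] / [γ_sat z sinβ cosβ]
(For c' = 0 this reduces to FS = (γ'/γ_sat)·tanφ'/tanβ.)
γ' = 20.8 − 9.81 = 10.99 kN/m³
Numerator = 0.0 + 10.99·3.2·cos²12.8°·tan28.7° = 0.0 + 10.99·3.2·0.9509·0.5475 = 18.309 kPa
Denominator = 20.8·3.2·sin12.8°·cos12.8° = 20.8·3.2·0.2215·0.9751 = 14.380 kPa
FS = 18.309 / 14.380 = 1.273

FS = 1.27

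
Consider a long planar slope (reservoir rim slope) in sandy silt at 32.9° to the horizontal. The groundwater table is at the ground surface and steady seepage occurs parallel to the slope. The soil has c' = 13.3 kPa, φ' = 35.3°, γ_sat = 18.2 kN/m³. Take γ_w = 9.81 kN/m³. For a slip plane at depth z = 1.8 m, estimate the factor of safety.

FS = 1.39

With seepage parallel to the slope and the water table at the surface, the effective normal stress on the slip plane uses the buoyant unit weight γ' = γ_sat − γ_w while the driving shear stress uses γ_sat:
FS = [c' + γ' z cos²β tanφ'] / [γ_sat z sinβ cosβ]
γ' = 18.2 − 9.81 = 8.39 kN/m³
Numerator = 13.3 + 8.39·1.8·cos²32.9°·tan35.3° = 13.3 + 8.39·1.8·0.7050·0.7080 = 20.838 kPa
Denominator = 18.2·1.8·sin32.9°·cos32.9° = 18.2·1.8·0.5432·0.8396 = 14.941 kPa
FS = 20.838 / 14.941 = 1.395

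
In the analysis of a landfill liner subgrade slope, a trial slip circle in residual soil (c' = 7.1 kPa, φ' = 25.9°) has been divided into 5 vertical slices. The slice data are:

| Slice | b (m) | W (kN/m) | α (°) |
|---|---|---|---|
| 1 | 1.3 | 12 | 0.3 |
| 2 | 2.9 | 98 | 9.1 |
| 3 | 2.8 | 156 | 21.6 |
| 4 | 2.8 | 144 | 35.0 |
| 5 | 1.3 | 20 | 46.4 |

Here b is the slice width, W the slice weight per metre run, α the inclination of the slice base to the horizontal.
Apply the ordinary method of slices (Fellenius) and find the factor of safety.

FS = 1.62

Ordinary method of slices: FS = Σ[c'·Δl_i + (W_i cosα_i)·tanφ'] / Σ W_i sinα_i, with Δl_i = b_i / cosα_i.
Slice 1: Δl = 1.3/cos0.3° = 1.300 m; N'_1 = 12·cos0.3° = 12.0; c'Δl = 9.23; W sinα = 0.1
Slice 2: Δl = 2.9/cos9.1° = 2.937 m; N'_2 = 98·cos9.1° = 96.8; c'Δl = 20.85; W sinα = 15.5
Slice 3: Δl = 2.8/cos21.6° = 3.011 m; N'_3 = 156·cos21.6° = 145.0; c'Δl = 21.38; W sinα = 57.4
Slice 4: Δl = 2.8/cos35.0° = 3.418 m; N'_4 = 144·cos35.0° = 118.0; c'Δl = 24.27; W sinα = 82.6
Slice 5: Δl = 1.3/cos46.4° = 1.885 m; N'_5 = 20·cos46.4° = 13.8; c'Δl = 13.38; W sinα = 14.5
Σc'Δl = 89.1 kN/m; ΣN' = 385.6 kN/m; ΣW sinα = 170.1 kN/m
Resisting = 89.1 + 385.6·tan25.9° = 89.1 + 187.2 = 276.3 kN/m
FS = 276.3 / 170.1 = 1.625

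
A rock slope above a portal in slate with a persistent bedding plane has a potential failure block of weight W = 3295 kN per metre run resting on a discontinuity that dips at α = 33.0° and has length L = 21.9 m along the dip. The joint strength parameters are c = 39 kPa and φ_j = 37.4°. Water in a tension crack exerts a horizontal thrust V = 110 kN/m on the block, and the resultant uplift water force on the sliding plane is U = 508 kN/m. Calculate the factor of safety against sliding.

Resolving the block weight along and normal to the plane and applying the Mohr–Coulomb strength on the joint:
N' = W cosα − U − V sinα = 3295·cos33.0° − 508 − 110·sin33.0° = 2195.5 kN/m
Driving force T = W sinα + V cosα = 3295·sin33.0° + 110·cos33.0° = 1886.8 kN/m
Resisting force R = c·L + N'·tanφ_j = 39·21.9 + 2195.5·tan37.4° = 854.1 + 1678.6 = 2532.7 kN/m
FS = R / T = 2532.7 / 1886.8 = 1.342

FS = 1.34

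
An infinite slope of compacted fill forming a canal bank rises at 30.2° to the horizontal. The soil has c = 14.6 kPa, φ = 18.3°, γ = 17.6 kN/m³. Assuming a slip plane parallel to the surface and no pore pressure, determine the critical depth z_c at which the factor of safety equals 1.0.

z_c = 4.42 m

Setting FS = 1.00 in FS = [c + γz cos²β tanφ] / [γz sinβ cosβ] and solving for z:
z = c / [γ cosβ (FS·sinβ − cosβ·tanφ)]
  = 14.6 / [17.6·cos30.2°·(1.00·sin30.2° − cos30.2°·tan18.3°)]
  = 14.6 / [17.6·0.8643·(1.00·0.5030 − 0.8643·0.3307)]
  = 14.6 / 3.3037 = 4.419 m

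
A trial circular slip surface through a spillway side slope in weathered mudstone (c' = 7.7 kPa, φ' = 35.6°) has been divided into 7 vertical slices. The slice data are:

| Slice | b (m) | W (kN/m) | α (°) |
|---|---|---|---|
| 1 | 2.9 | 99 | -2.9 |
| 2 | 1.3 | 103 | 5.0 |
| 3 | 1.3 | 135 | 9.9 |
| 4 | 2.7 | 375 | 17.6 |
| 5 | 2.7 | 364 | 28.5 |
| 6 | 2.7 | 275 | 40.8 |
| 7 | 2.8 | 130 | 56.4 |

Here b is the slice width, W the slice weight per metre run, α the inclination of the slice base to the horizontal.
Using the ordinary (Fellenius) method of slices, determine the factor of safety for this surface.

FS = 1.79

Ordinary method of slices: FS = Σ[c'·Δl_i + (W_i cosα_i)·tanφ'] / Σ W_i sinα_i, with Δl_i = b_i / cosα_i.
Slice 1: Δl = 2.9/cos(-2.9°) = 2.904 m; N'_1 = 99·cos(-2.9°) = 98.9; c'Δl = 22.36; W sinα = -5.0
Slice 2: Δl = 1.3/cos5.0° = 1.305 m; N'_2 = 103·cos5.0° = 102.6; c'Δl = 10.05; W sinα = 9.0
Slice 3: Δl = 1.3/cos9.9° = 1.320 m; N'_3 = 135·cos9.9° = 133.0; c'Δl = 10.16; W sinα = 23.2
Slice 4: Δl = 2.7/cos17.6° = 2.833 m; N'_4 = 375·cos17.6° = 357.4; c'Δl = 21.81; W sinα = 113.4
Slice 5: Δl = 2.7/cos28.5° = 3.072 m; N'_5 = 364·cos28.5° = 319.9; c'Δl = 23.66; W sinα = 173.7
Slice 6: Δl = 2.7/cos40.8° = 3.567 m; N'_6 = 275·cos40.8° = 208.2; c'Δl = 27.46; W sinα = 179.7
Slice 7: Δl = 2.8/cos56.4° = 5.060 m; N'_7 = 130·cos56.4° = 71.9; c'Δl = 38.96; W sinα = 108.3
Σc'Δl = 154.5 kN/m; ΣN' = 1291.9 kN/m; ΣW sinα = 602.2 kN/m
Resisting = 154.5 + 1291.9·tan35.6° = 154.5 + 924.9 = 1079.4 kN/m
FS = 1079.4 / 602.2 = 1.792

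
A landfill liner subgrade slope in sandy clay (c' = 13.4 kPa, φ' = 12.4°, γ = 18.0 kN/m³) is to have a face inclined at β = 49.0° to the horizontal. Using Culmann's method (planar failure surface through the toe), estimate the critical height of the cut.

Culmann's analysis gives the critical failure plane at α_cr = (β + φ')/2 = (49.0 + 12.4)/2 = 30.7°, and the critical height
H_c = (4c'/γ) · sinβ cosφ' / [1 − cos(β − φ')]
    = (4·13.4/18.0) · sin49.0°·cos12.4° / [1 − cos(36.6°)]
    = 2.978 · 0.7547·0.9767 / [1 − 0.8028]
    = 2.978 · 0.7371 / 0.1972
    = 11.13 m

H_c = 11.13 m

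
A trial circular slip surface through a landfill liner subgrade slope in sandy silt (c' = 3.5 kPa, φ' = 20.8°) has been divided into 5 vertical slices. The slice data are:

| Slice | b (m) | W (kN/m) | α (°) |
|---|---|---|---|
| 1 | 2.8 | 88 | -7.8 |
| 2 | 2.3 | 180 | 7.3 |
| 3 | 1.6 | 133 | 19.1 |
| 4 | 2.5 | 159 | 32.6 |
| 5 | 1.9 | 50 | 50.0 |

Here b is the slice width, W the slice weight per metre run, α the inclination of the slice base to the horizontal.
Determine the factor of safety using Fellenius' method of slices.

FS = 1.44

Ordinary method of slices: FS = Σ[c'·Δl_i + (W_i cosα_i)·tanφ'] / Σ W_i sinα_i, with Δl_i = b_i / cosα_i.
Slice 1: Δl = 2.8/cos(-7.8°) = 2.826 m; N'_1 = 88·cos(-7.8°) = 87.2; c'Δl = 9.89; W sinα = -11.9
Slice 2: Δl = 2.3/cos7.3° = 2.319 m; N'_2 = 180·cos7.3° = 178.5; c'Δl = 8.12; W sinα = 22.9
Slice 3: Δl = 1.6/cos19.1° = 1.693 m; N'_3 = 133·cos19.1° = 125.7; c'Δl = 5.93; W sinα = 43.5
Slice 4: Δl = 2.5/cos32.6° = 2.968 m; N'_4 = 159·cos32.6° = 133.9; c'Δl = 10.39; W sinα = 85.7
Slice 5: Δl = 1.9/cos50.0° = 2.956 m; N'_5 = 50·cos50.0° = 32.1; c'Δl = 10.35; W sinα = 38.3
Σc'Δl = 44.7 kN/m; ΣN' = 557.5 kN/m; ΣW sinα = 178.4 kN/m
Resisting = 44.7 + 557.5·tan20.8° = 44.7 + 211.8 = 256.4 kN/m
FS = 256.4 / 178.4 = 1.437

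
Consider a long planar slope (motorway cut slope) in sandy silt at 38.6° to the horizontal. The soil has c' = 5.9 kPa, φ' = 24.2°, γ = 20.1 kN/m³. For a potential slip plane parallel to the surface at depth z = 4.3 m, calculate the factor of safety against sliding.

For an infinite slope with a slip plane parallel to the surface (no pore pressure): FS = [c' + γz cos²β tanφ'] / [γz sinβ cosβ].
γz = 20.1·4.3 = 86.43 kN/m²
Numerator = 5.9 + 86.43·cos²38.6°·tan24.2° = 5.9 + 86.43·0.6108·0.4494 = 29.624 kPa
Denominator = 86.43·sin38.6°·cos38.6° = 86.43·0.6239·0.7815 = 42.141 kPa
FS = 29.624 / 42.141 = 0.703

FS = 0.70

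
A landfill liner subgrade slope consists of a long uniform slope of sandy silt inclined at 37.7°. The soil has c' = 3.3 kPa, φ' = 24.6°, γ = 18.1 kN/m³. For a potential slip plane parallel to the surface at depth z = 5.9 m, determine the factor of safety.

For an infinite slope with a slip plane parallel to the surface (no pore pressure): FS = [c' + γz cos²β tanφ'] / [γz sinβ cosβ].
γz = 18.1·5.9 = 106.79 kN/m²
Numerator = 3.3 + 106.79·cos²37.7°·tan24.6° = 3.3 + 106.79·0.6260·0.4578 = 33.908 kPa
Denominator = 106.79·sin37.7°·cos37.7° = 106.79·0.6115·0.7912 = 51.671 kPa
FS = 33.908 / 51.671 = 0.656

FS = 0.66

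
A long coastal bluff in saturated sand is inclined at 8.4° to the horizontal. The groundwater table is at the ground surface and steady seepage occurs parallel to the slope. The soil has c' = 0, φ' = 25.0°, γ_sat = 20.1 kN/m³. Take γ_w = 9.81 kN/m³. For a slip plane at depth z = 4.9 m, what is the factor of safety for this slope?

FS = 1.62

With seepage parallel to the slope and the water table at the surface, the effective normal stress on the slip plane uses the buoyant unit weight γ' = γ_sat − γ_w while the driving shear stress uses γ_sat:
FS = [c' + γ' z cos²β tanφ'] / [γ_sat z sinβ cosβ]
(For c' = 0 this reduces to FS = (γ'/γ_sat)·tanφ'/tanβ.)
γ' = 20.1 − 9.81 = 10.29 kN/m³
Numerator = 0.0 + 10.29·4.9·cos²8.4°·tan25.0° = 0.0 + 10.29·4.9·0.9787·0.4663 = 23.010 kPa
Denominator = 20.1·4.9·sin8.4°·cos8.4° = 20.1·4.9·0.1461·0.9893 = 14.233 kPa
FS = 23.010 / 14.233 = 1.617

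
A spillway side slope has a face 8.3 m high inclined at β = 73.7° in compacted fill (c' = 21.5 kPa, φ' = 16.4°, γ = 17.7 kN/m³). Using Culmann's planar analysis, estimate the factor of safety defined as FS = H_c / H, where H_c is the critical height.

FS = 1.17

H_c = (4c'/γ) · sinβ cosφ' / [1 − cos(β − φ')]
    = (4·21.5/17.7) · sin73.7°·cos16.4° / [1 − cos57.3°]
    = 4.859 · 0.9208 / 0.4598 = 9.73 m
FS = H_c / H = 9.73 / 8.3 = 1.172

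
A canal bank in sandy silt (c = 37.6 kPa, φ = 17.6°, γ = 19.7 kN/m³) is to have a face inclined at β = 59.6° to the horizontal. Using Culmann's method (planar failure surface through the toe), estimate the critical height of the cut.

H_c = 24.44 m

Culmann's analysis gives the critical failure plane at α_cr = (β + φ)/2 = (59.6 + 17.6)/2 = 38.6°, and the critical height
H_c = (4c/γ) · sinβ cosφ / [1 − cos(β − φ)]
    = (4·37.6/19.7) · sin59.6°·cos17.6° / [1 − cos(42.0°)]
    = 7.635 · 0.8625·0.9532 / [1 − 0.7431]
    = 7.635 · 0.8221 / 0.2569
    = 24.44 m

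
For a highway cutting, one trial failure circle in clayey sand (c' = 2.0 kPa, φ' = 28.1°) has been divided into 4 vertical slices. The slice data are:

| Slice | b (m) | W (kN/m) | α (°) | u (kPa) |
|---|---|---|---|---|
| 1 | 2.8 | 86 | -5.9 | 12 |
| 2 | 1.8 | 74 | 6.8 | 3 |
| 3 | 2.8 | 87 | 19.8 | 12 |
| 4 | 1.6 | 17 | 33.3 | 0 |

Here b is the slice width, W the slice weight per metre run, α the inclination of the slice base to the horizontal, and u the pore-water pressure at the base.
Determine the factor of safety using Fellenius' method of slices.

FS = 2.98

Ordinary method of slices: FS = Σ[c'·Δl_i + (W_i cosα_i − u_i·Δl_i)·tanφ'] / Σ W_i sinα_i, with Δl_i = b_i / cosα_i.
Slice 1: Δl = 2.8/cos(-5.9°) = 2.815 m; N'_1 = 86·cos(-5.9°) − 12·2.815 = 51.8; c'Δl = 5.63; W sinα = -8.8
Slice 2: Δl = 1.8/cos6.8° = 1.813 m; N'_2 = 74·cos6.8° − 3·1.813 = 68.0; c'Δl = 3.63; W sinα = 8.8
Slice 3: Δl = 2.8/cos19.8° = 2.976 m; N'_3 = 87·cos19.8° − 12·2.976 = 46.1; c'Δl = 5.95; W sinα = 29.5
Slice 4: Δl = 1.6/cos33.3° = 1.914 m; N'_4 = 17·cos33.3° − 0·1.914 = 14.2; c'Δl = 3.83; W sinα = 9.3
Σc'Δl = 19.0 kN/m; ΣN' = 180.2 kN/m; ΣW sinα = 38.7 kN/m
Resisting = 19.0 + 180.2·tan28.1° = 19.0 + 96.2 = 115.2 kN/m
FS = 115.2 / 38.7 = 2.976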